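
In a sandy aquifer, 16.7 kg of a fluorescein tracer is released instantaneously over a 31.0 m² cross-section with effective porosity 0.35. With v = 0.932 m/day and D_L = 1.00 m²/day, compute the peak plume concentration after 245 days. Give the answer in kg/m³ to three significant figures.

The peak of an instantaneous 1D plume sits at x = vt; there the Gaussian factor is 1 and C_max = M/(n_e·A·√(4πDt)), where n_e·A is the pore area the mass is dissolved in.
√(4πDt) = √(4π × 1.00 × 245) = 55.49 m, so C_max = 16.7/(0.35 × 31.0 × 55.49) = 0.0277 kg/m³.

0.0277 kg/m³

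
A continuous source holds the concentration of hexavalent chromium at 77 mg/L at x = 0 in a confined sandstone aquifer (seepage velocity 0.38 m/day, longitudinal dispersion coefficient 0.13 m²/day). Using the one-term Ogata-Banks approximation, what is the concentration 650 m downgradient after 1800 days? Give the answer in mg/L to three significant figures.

For a continuous step input, C/C₀ ≈ ½·erfc((x−vt)/(2√(Dt))).
vt = 0.38 × 1800 = 684 m and 2√(Dt) = 2√(0.13 × 1800) = 30.59 m.
Argument (x−vt)/(2√(Dt)) = (650 − 684)/30.59 = -1.111; ½·erfc(-1.111) = 0.9419.
C = 77 × 0.9419 = 72.5 mg/L.

72.5 mg/L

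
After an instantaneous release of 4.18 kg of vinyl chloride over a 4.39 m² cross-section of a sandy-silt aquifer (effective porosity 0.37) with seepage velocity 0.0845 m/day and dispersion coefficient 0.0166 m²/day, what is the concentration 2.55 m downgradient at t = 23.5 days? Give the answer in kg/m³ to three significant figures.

For an instantaneous plane source, C(x,t) = M/(n_e·A·√(4πDt)) · exp(−(x−vt)²/(4Dt)), with n_e·A the pore (flow) area.
Plume center vt = 0.0845 × 23.5 = 1.98575 m, so the well at 2.55 m is 0.56425 m downgradient of the peak.
√(4πDt) = 2.214 m, giving peak height M/(n_e·A·√(4πDt)) = 4.18/(0.37 × 4.39 × 2.214) = 1.162 kg/m³.
(x−vt)²/(4Dt) = (0.56425)²/(4 × 0.0166 × 23.5) = 0.2040; exp(−0.2040) = 0.8155.
C = 1.162 × 0.8155 = 0.948 kg/m³.

0.948 kg/m³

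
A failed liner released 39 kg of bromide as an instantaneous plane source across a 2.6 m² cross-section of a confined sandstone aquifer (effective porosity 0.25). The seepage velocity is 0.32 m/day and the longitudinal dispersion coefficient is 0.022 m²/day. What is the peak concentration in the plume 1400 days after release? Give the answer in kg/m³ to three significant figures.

The peak of an instantaneous 1D plume sits at x = vt; there the Gaussian factor is 1 and C_max = M/(n_e·A·√(4πDt)), where n_e·A is the pore area the mass is dissolved in.
√(4πDt) = √(4π × 0.022 × 1400) = 19.67 m, so C_max = 39/(0.25 × 2.6 × 19.67) = 3.05 kg/m³.

3.05 kg/m³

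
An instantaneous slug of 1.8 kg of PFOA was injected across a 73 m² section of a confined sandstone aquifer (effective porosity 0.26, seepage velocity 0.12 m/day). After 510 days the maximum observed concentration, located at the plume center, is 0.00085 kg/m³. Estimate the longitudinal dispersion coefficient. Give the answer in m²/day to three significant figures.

1.94 m²/day

At the plume center C_max = M/(n_e·A·√(4πDt)), so D = M²/(4πt·(n_e·A·C_max)²).
n_e·A·C_max = 0.26 × 73 × 0.00085 = 0.01613 kg/m.
D = 1.8²/(4π × 510 × 0.01613²) = 1.94 m²/day.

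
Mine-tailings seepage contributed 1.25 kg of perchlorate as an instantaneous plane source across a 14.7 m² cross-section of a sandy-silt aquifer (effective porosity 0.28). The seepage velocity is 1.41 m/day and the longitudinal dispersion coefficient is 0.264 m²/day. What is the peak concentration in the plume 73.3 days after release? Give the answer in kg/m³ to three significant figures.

0.0195 kg/m³

The peak of an instantaneous 1D plume sits at x = vt; there the Gaussian factor is 1 and C_max = M/(n_e·A·√(4πDt)), where n_e·A is the pore area the mass is dissolved in.
√(4πDt) = √(4π × 0.264 × 73.3) = 15.59 m, so C_max = 1.25/(0.28 × 14.7 × 15.59) = 0.0195 kg/m³.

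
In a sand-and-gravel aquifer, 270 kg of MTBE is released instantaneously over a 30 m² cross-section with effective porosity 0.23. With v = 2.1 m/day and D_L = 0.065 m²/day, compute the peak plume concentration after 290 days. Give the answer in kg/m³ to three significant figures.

2.54 kg/m³

The peak of an instantaneous 1D plume sits at x = vt; there the Gaussian factor is 1 and C_max = M/(n_e·A·√(4πDt)), where n_e·A is the pore area the mass is dissolved in.
√(4πDt) = √(4π × 0.065 × 290) = 15.39 m, so C_max = 270/(0.23 × 30 × 15.39) = 2.54 kg/m³.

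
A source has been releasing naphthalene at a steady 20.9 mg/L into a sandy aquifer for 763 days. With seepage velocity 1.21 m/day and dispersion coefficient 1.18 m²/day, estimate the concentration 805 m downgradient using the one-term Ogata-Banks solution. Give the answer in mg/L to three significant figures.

20.8 mg/L

For a continuous step input, C/C₀ ≈ ½·erfc((x−vt)/(2√(Dt))).
vt = 1.21 × 763 = 923.23 m and 2√(Dt) = 2√(1.18 × 763) = 60.01 m.
Argument (x−vt)/(2√(Dt)) = (805 − 923.23)/60.01 = -1.970; ½·erfc(-1.970) = 0.9973.
C = 20.9 × 0.9973 = 20.8 mg/L.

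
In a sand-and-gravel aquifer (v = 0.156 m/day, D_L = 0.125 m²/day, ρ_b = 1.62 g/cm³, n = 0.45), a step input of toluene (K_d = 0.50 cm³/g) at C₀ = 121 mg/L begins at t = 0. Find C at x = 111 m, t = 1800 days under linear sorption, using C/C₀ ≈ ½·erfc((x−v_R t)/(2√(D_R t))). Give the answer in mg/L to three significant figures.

Retardation factor R = 1 + ρ_b·K_d/n = 1 + 1.62 × 0.50/0.45 = 2.800.
Sorption retards both mechanisms: v_R = v/R = 0.05571 m/day, D_R = D/R = 0.04464 m²/day.
v_R·t = 0.05571 × 1800 = 100.278 m; 2√(D_R t) = 17.93 m; argument = (111 − 100.278)/17.93 = 0.5980.
C = C₀ × ½·erfc(0.5980) = 121 × 0.1989 = 24.1 mg/L.

24.1 mg/L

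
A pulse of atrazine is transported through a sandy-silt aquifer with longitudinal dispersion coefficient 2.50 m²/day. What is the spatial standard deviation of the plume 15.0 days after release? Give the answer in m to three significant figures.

Dispersive spreading gives a Gaussian with σ² = 2Dt; advection only shifts the center.
σ = √(2 × 2.50 × 15.0) = 8.66 m.

8.66 m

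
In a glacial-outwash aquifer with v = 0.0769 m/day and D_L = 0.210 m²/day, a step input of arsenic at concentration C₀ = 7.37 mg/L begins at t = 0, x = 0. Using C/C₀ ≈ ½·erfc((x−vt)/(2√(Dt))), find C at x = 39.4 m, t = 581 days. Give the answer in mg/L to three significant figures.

For a continuous step input, C/C₀ ≈ ½·erfc((x−vt)/(2√(Dt))).
vt = 0.0769 × 581 = 44.6789 m and 2√(Dt) = 2√(0.210 × 581) = 22.09 m.
Argument (x−vt)/(2√(Dt)) = (39.4 − 44.6789)/22.09 = -0.2390; ½·erfc(-0.2390) = 0.6323.
C = 7.37 × 0.6323 = 4.66 mg/L.

4.66 mg/L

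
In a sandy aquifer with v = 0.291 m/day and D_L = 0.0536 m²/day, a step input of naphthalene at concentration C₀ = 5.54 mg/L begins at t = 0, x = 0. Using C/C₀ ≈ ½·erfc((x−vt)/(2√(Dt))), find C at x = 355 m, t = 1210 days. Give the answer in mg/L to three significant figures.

2.22 mg/L

For a continuous step input, C/C₀ ≈ ½·erfc((x−vt)/(2√(Dt))).
vt = 0.291 × 1210 = 352.11 m and 2√(Dt) = 2√(0.0536 × 1210) = 16.11 m.
Argument (x−vt)/(2√(Dt)) = (355 − 352.11)/16.11 = 0.1794; ½·erfc(0.1794) = 0.3999.
C = 5.54 × 0.3999 = 2.22 mg/L.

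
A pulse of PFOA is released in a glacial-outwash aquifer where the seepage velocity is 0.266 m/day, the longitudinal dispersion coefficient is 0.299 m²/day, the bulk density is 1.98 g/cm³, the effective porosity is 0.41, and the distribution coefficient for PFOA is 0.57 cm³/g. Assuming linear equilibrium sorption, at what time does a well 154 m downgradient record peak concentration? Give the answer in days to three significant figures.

2160 days

Retardation factor R = 1 + ρ_b·K_d/n = 1 + 1.98 × 0.57/0.41 = 3.753.
Sorption retards both mechanisms: v_R = v/R = 0.07088 m/day, D_R = D/R = 0.07967 m²/day.
Peak time from v_R²t² + 2D_R t − x² = 0: t = (√(D_R² + v_R²x²) − D_R)/v_R².
√(D_R² + v_R²x²) = √(0.07967² + 0.07088² × 154²) = 10.92; v_R² = 0.005024.
t = (10.92 − 0.07967)/0.005024 = 2160 days.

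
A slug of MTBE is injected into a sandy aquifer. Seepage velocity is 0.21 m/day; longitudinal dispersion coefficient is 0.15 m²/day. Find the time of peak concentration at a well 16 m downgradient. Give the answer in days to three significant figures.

72.9 days

For the 1D instantaneous-source solution, setting ∂C/∂t = 0 at fixed x gives v²t² + 2Dt − x² = 0, so t = (√(D² + v²x²) − D)/v².
√(D² + v²x²) = √(0.15² + 0.21² × 16²) = 3.363; v² = 0.0441.
t = (3.363 − 0.15)/0.0441 = 72.9 days (vs. the pure-advection estimate x/v = 76.2 d).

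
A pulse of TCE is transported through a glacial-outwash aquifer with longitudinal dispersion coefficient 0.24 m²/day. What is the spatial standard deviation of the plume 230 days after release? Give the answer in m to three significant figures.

10.5 m

Dispersive spreading gives a Gaussian with σ² = 2Dt; advection only shifts the center.
σ = √(2 × 0.24 × 230) = 10.5 m.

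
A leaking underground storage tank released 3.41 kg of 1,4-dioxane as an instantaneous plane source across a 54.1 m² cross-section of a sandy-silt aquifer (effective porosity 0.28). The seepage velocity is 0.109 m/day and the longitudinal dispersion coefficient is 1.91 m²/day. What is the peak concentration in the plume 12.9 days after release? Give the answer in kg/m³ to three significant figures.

0.0128 kg/m³

The peak of an instantaneous 1D plume sits at x = vt; there the Gaussian factor is 1 and C_max = M/(n_e·A·√(4πDt)), where n_e·A is the pore area the mass is dissolved in.
√(4πDt) = √(4π × 1.91 × 12.9) = 17.60 m, so C_max = 3.41/(0.28 × 54.1 × 17.60) = 0.0128 kg/m³.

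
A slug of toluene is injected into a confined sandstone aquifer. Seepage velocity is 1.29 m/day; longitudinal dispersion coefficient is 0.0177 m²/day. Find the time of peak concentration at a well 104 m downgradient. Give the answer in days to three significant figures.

For the 1D instantaneous-source solution, setting ∂C/∂t = 0 at fixed x gives v²t² + 2Dt − x² = 0, so t = (√(D² + v²x²) − D)/v².
√(D² + v²x²) = √(0.0177² + 1.29² × 104²) = 134.2; v² = 1.6641.
t = (134.2 − 0.0177)/1.6641 = 80.6 days (vs. the pure-advection estimate x/v = 80.6 d).

80.6 days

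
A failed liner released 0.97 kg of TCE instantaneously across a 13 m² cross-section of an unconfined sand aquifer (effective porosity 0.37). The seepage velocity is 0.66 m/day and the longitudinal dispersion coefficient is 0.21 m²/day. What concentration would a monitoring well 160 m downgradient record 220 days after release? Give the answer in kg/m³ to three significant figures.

For an instantaneous plane source, C(x,t) = M/(n_e·A·√(4πDt)) · exp(−(x−vt)²/(4Dt)), with n_e·A the pore (flow) area.
Plume center vt = 0.66 × 220 = 145.2 m, so the well at 160 m is 14.8 m downgradient of the peak.
√(4πDt) = 24.09 m, giving peak height M/(n_e·A·√(4πDt)) = 0.97/(0.37 × 13 × 24.09) = 0.008371 kg/m³.
(x−vt)²/(4Dt) = (14.8)²/(4 × 0.21 × 220) = 1.185; exp(−1.185) = 0.3057.
C = 0.008371 × 0.3057 = 0.00256 kg/m³.

0.00256 kg/m³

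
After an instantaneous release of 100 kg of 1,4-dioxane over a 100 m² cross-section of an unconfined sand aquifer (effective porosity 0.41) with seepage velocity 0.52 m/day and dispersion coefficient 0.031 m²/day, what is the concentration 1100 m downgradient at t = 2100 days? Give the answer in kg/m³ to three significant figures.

0.0667 kg/m³

For an instantaneous plane source, C(x,t) = M/(n_e·A·√(4πDt)) · exp(−(x−vt)²/(4Dt)), with n_e·A the pore (flow) area.
Plume center vt = 0.52 × 2100 = 1092 m, so the well at 1100 m is 8 m downgradient of the peak.
√(4πDt) = 28.60 m, giving peak height M/(n_e·A·√(4πDt)) = 100/(0.41 × 100 × 28.60) = 0.08528 kg/m³.
(x−vt)²/(4Dt) = (8)²/(4 × 0.031 × 2100) = 0.2458; exp(−0.2458) = 0.7821.
C = 0.08528 × 0.7821 = 0.0667 kg/m³.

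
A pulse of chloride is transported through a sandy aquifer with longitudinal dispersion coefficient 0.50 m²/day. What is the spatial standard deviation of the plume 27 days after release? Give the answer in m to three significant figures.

Dispersive spreading gives a Gaussian with σ² = 2Dt; advection only shifts the center.
σ = √(2 × 0.50 × 27) = 5.20 m.

5.20 m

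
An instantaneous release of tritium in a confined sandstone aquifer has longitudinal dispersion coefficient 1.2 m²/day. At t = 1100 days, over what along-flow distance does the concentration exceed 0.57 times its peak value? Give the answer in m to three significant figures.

The plume is Gaussian with σ = √(2Dt) = √(2 × 1.2 × 1100) = 51.38 m.
C/C_peak = exp(−Δx²/(2σ²)) = 0.57 ⇒ Δx = σ·√(−2 ln 0.57) = 51.38 × 1.060 = 54.46 m.
Width = 2Δx = 109 m.

109 m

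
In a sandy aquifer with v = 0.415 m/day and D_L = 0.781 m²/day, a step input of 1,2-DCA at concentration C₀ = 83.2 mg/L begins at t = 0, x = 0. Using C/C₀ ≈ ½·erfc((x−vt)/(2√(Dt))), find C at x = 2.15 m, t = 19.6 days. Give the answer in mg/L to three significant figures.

For a continuous step input, C/C₀ ≈ ½·erfc((x−vt)/(2√(Dt))).
vt = 0.415 × 19.6 = 8.134 m and 2√(Dt) = 2√(0.781 × 19.6) = 7.825 m.
Argument (x−vt)/(2√(Dt)) = (2.15 − 8.134)/7.825 = -0.7647; ½·erfc(-0.7647) = 0.8603.
C = 83.2 × 0.8603 = 71.6 mg/L.

71.6 mg/L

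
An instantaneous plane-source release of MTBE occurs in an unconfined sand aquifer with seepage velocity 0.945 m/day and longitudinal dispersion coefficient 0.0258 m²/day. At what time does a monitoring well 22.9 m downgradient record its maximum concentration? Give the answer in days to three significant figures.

24.2 days

For the 1D instantaneous-source solution, setting ∂C/∂t = 0 at fixed x gives v²t² + 2Dt − x² = 0, so t = (√(D² + v²x²) − D)/v².
√(D² + v²x²) = √(0.0258² + 0.945² × 22.9²) = 21.64; v² = 0.893025.
t = (21.64 − 0.0258)/0.893025 = 24.2 days (vs. the pure-advection estimate x/v = 24.2 d).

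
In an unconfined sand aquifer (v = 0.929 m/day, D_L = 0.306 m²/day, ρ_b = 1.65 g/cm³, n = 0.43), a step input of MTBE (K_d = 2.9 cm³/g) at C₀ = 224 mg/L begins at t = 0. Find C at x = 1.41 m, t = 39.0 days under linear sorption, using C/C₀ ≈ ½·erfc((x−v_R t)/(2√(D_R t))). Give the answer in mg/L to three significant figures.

Retardation factor R = 1 + ρ_b·K_d/n = 1 + 1.65 × 2.9/0.43 = 12.13.
Sorption retards both mechanisms: v_R = v/R = 0.07659 m/day, D_R = D/R = 0.02523 m²/day.
v_R·t = 0.07659 × 39.0 = 2.98701 m; 2√(D_R t) = 1.984 m; argument = (1.41 − 2.98701)/1.984 = -0.7949.
C = C₀ × ½·erfc(-0.7949) = 224 × 0.8695 = 195 mg/L.

195 mg/L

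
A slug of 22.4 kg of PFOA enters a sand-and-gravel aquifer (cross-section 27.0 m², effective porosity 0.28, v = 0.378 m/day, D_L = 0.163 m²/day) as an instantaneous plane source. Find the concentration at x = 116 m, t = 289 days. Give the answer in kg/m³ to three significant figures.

For an instantaneous plane source, C(x,t) = M/(n_e·A·√(4πDt)) · exp(−(x−vt)²/(4Dt)), with n_e·A the pore (flow) area.
Plume center vt = 0.378 × 289 = 109.242 m, so the well at 116 m is 6.758 m downgradient of the peak.
√(4πDt) = 24.33 m, giving peak height M/(n_e·A·√(4πDt)) = 22.4/(0.28 × 27.0 × 24.33) = 0.1218 kg/m³.
(x−vt)²/(4Dt) = (6.758)²/(4 × 0.163 × 289) = 0.2424; exp(−0.2424) = 0.7847.
C = 0.1218 × 0.7847 = 0.0956 kg/m³.

0.0956 kg/m³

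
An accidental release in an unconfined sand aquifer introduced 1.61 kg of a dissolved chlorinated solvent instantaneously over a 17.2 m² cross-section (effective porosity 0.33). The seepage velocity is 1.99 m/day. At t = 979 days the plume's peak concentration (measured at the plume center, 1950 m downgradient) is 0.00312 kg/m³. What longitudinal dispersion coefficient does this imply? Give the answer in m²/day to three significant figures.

0.672 m²/day

At the plume center C_max = M/(n_e·A·√(4πDt)), so D = M²/(4πt·(n_e·A·C_max)²).
n_e·A·C_max = 0.33 × 17.2 × 0.00312 = 0.01771 kg/m.
D = 1.61²/(4π × 979 × 0.01771²) = 0.672 m²/day.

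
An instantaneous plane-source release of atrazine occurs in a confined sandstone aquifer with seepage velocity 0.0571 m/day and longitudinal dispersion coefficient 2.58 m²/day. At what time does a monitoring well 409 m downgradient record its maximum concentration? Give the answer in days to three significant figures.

For the 1D instantaneous-source solution, setting ∂C/∂t = 0 at fixed x gives v²t² + 2Dt − x² = 0, so t = (√(D² + v²x²) − D)/v².
√(D² + v²x²) = √(2.58² + 0.0571² × 409²) = 23.50; v² = 0.00326041.
t = (23.50 − 2.58)/0.00326041 = 6420 days (vs. the pure-advection estimate x/v = 7160 d).

6420 days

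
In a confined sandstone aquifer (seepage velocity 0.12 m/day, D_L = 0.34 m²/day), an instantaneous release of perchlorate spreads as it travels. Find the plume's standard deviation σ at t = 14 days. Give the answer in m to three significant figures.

3.09 m

Dispersive spreading gives a Gaussian with σ² = 2Dt; advection only shifts the center.
σ = √(2 × 0.34 × 14) = 3.09 m.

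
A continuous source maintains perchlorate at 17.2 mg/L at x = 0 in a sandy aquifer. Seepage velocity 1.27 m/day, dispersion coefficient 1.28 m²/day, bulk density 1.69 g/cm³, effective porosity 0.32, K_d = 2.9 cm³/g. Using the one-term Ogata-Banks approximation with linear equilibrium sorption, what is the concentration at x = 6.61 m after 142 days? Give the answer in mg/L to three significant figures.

Retardation factor R = 1 + ρ_b·K_d/n = 1 + 1.69 × 2.9/0.32 = 16.32.
Sorption retards both mechanisms: v_R = v/R = 0.07782 m/day, D_R = D/R = 0.07843 m²/day.
v_R·t = 0.07782 × 142 = 11.05044 m; 2√(D_R t) = 6.674 m; argument = (6.61 − 11.05044)/6.674 = -0.6653.
C = C₀ × ½·erfc(-0.6653) = 17.2 × 0.8266 = 14.2 mg/L.

14.2 mg/L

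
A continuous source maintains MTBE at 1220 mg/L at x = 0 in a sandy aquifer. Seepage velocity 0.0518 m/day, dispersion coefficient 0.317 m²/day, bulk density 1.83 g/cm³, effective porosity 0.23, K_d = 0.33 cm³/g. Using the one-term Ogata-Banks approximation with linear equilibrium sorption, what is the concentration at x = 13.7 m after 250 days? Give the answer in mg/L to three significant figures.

76.6 mg/L

Retardation factor R = 1 + ρ_b·K_d/n = 1 + 1.83 × 0.33/0.23 = 3.626.
Sorption retards both mechanisms: v_R = v/R = 0.01429 m/day, D_R = D/R = 0.08742 m²/day.
v_R·t = 0.01429 × 250 = 3.5725 m; 2√(D_R t) = 9.350 m; argument = (13.7 − 3.5725)/9.350 = 1.083.
C = C₀ × ½·erfc(1.083) = 1220 × 0.06281 = 76.6 mg/L.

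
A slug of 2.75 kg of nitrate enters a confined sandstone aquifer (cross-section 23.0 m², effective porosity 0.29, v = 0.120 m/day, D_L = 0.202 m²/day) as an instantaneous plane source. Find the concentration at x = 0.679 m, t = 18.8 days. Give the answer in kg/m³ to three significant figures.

0.0507 kg/m³

For an instantaneous plane source, C(x,t) = M/(n_e·A·√(4πDt)) · exp(−(x−vt)²/(4Dt)), with n_e·A the pore (flow) area.
Plume center vt = 0.120 × 18.8 = 2.256 m, so the well at 0.679 m is 1.577 m upgradient of the peak.
√(4πDt) = 6.908 m, giving peak height M/(n_e·A·√(4πDt)) = 2.75/(0.29 × 23.0 × 6.908) = 0.05968 kg/m³.
(x−vt)²/(4Dt) = (-1.577)²/(4 × 0.202 × 18.8) = 0.1637; exp(−0.1637) = 0.8490.
C = 0.05968 × 0.8490 = 0.0507 kg/m³.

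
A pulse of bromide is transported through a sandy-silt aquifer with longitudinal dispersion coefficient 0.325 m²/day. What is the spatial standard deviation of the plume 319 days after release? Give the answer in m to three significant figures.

14.4 m

Dispersive spreading gives a Gaussian with σ² = 2Dt; advection only shifts the center.
σ = √(2 × 0.325 × 319) = 14.4 m.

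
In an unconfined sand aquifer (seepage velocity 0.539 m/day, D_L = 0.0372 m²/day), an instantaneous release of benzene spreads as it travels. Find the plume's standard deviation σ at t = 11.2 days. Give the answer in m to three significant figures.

Dispersive spreading gives a Gaussian with σ² = 2Dt; advection only shifts the center.
σ = √(2 × 0.0372 × 11.2) = 0.913 m.

0.913 m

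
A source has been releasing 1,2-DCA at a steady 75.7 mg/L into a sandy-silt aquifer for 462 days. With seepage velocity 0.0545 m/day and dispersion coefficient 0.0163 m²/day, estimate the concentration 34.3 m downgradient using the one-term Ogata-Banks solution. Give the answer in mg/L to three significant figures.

0.710 mg/L

For a continuous step input, C/C₀ ≈ ½·erfc((x−vt)/(2√(Dt))).
vt = 0.0545 × 462 = 25.179 m and 2√(Dt) = 2√(0.0163 × 462) = 5.488 m.
Argument (x−vt)/(2√(Dt)) = (34.3 − 25.179)/5.488 = 1.662; ½·erfc(1.662) = 0.009376.
C = 75.7 × 0.009376 = 0.710 mg/L.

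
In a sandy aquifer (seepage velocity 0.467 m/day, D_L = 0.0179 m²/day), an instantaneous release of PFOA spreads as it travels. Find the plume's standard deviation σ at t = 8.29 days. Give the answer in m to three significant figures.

Dispersive spreading gives a Gaussian with σ² = 2Dt; advection only shifts the center.
σ = √(2 × 0.0179 × 8.29) = 0.545 m.

0.545 m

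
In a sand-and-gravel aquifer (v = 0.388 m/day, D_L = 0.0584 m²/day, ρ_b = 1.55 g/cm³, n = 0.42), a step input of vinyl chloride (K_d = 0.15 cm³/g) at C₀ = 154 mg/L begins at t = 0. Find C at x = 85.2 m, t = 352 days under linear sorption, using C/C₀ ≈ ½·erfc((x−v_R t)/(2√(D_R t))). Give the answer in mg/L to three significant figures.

108 mg/L

Retardation factor R = 1 + ρ_b·K_d/n = 1 + 1.55 × 0.15/0.42 = 1.554.
Sorption retards both mechanisms: v_R = v/R = 0.2497 m/day, D_R = D/R = 0.03758 m²/day.
v_R·t = 0.2497 × 352 = 87.8944 m; 2√(D_R t) = 7.274 m; argument = (85.2 − 87.8944)/7.274 = -0.3704.
C = C₀ × ½·erfc(-0.3704) = 154 × 0.6998 = 108 mg/L.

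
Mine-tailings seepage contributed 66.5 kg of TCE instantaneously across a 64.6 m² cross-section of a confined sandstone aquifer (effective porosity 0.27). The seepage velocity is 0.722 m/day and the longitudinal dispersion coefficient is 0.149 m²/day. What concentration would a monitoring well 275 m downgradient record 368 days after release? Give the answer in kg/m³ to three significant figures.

For an instantaneous plane source, C(x,t) = M/(n_e·A·√(4πDt)) · exp(−(x−vt)²/(4Dt)), with n_e·A the pore (flow) area.
Plume center vt = 0.722 × 368 = 265.696 m, so the well at 275 m is 9.304 m downgradient of the peak.
√(4πDt) = 26.25 m, giving peak height M/(n_e·A·√(4πDt)) = 66.5/(0.27 × 64.6 × 26.25) = 0.1452 kg/m³.
(x−vt)²/(4Dt) = (9.304)²/(4 × 0.149 × 368) = 0.3947; exp(−0.3947) = 0.6739.
C = 0.1452 × 0.6739 = 0.0979 kg/m³.

0.0979 kg/m³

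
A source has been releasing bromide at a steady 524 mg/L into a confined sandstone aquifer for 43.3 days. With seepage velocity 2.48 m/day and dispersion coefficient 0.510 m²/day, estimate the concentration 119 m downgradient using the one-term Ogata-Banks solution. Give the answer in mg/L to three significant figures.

21.1 mg/L

For a continuous step input, C/C₀ ≈ ½·erfc((x−vt)/(2√(Dt))).
vt = 2.48 × 43.3 = 107.384 m and 2√(Dt) = 2√(0.510 × 43.3) = 9.399 m.
Argument (x−vt)/(2√(Dt)) = (119 − 107.384)/9.399 = 1.236; ½·erfc(1.236) = 0.04023.
C = 524 × 0.04023 = 21.1 mg/L.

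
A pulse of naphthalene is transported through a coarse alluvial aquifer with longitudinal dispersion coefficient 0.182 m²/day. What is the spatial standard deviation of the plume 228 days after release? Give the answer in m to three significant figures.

9.11 m

Dispersive spreading gives a Gaussian with σ² = 2Dt; advection only shifts the center.
σ = √(2 × 0.182 × 228) = 9.11 m.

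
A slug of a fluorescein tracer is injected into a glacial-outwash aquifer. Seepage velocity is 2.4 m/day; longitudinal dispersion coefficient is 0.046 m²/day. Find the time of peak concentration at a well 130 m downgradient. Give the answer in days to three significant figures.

For the 1D instantaneous-source solution, setting ∂C/∂t = 0 at fixed x gives v²t² + 2Dt − x² = 0, so t = (√(D² + v²x²) − D)/v².
√(D² + v²x²) = √(0.046² + 2.4² × 130²) = 312.0; v² = 5.76.
t = (312.0 − 0.046)/5.76 = 54.2 days (vs. the pure-advection estimate x/v = 54.2 d).

54.2 days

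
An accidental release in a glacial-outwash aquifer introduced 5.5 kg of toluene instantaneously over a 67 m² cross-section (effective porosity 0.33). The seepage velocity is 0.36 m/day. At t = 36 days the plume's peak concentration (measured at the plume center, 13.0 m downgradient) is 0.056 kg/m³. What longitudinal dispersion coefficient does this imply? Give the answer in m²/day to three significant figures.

At the plume center C_max = M/(n_e·A·√(4πDt)), so D = M²/(4πt·(n_e·A·C_max)²).
n_e·A·C_max = 0.33 × 67 × 0.056 = 1.238 kg/m.
D = 5.5²/(4π × 36 × 1.238²) = 0.0436 m²/day.

0.0436 m²/day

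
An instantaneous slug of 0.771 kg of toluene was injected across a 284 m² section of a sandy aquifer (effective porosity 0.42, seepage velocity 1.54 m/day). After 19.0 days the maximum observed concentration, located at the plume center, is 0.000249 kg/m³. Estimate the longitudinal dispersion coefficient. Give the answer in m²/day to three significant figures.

At the plume center C_max = M/(n_e·A·√(4πDt)), so D = M²/(4πt·(n_e·A·C_max)²).
n_e·A·C_max = 0.42 × 284 × 0.000249 = 0.02970 kg/m.
D = 0.771²/(4π × 19.0 × 0.02970²) = 2.82 m²/day.

2.82 m²/day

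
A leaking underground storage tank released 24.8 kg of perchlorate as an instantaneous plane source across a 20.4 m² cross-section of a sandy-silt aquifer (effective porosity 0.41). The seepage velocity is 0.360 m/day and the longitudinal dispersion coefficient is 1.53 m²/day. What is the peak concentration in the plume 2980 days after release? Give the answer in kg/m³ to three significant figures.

0.0124 kg/m³

The peak of an instantaneous 1D plume sits at x = vt; there the Gaussian factor is 1 and C_max = M/(n_e·A·√(4πDt)), where n_e·A is the pore area the mass is dissolved in.
√(4πDt) = √(4π × 1.53 × 2980) = 239.4 m, so C_max = 24.8/(0.41 × 20.4 × 239.4) = 0.0124 kg/m³.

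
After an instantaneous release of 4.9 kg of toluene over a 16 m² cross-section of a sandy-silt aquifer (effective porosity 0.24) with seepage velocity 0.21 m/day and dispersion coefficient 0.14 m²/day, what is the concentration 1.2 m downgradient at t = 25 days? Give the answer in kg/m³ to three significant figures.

For an instantaneous plane source, C(x,t) = M/(n_e·A·√(4πDt)) · exp(−(x−vt)²/(4Dt)), with n_e·A the pore (flow) area.
Plume center vt = 0.21 × 25 = 5.25 m, so the well at 1.2 m is 4.05 m upgradient of the peak.
√(4πDt) = 6.632 m, giving peak height M/(n_e·A·√(4πDt)) = 4.9/(0.24 × 16 × 6.632) = 0.1924 kg/m³.
(x−vt)²/(4Dt) = (-4.05)²/(4 × 0.14 × 25) = 1.172; exp(−1.172) = 0.3097.
C = 0.1924 × 0.3097 = 0.0596 kg/m³.

0.0596 kg/m³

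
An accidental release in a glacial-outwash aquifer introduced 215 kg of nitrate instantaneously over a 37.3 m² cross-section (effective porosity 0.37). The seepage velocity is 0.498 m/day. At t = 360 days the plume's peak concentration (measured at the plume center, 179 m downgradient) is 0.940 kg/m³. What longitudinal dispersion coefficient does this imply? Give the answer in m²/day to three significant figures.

0.0607 m²/day

At the plume center C_max = M/(n_e·A·√(4πDt)), so D = M²/(4πt·(n_e·A·C_max)²).
n_e·A·C_max = 0.37 × 37.3 × 0.940 = 12.97 kg/m.
D = 215²/(4π × 360 × 12.97²) = 0.0607 m²/day.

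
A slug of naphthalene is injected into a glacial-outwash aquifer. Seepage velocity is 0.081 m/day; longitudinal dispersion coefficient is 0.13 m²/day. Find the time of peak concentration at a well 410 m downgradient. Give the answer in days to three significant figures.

5040 days

For the 1D instantaneous-source solution, setting ∂C/∂t = 0 at fixed x gives v²t² + 2Dt − x² = 0, so t = (√(D² + v²x²) − D)/v².
√(D² + v²x²) = √(0.13² + 0.081² × 410²) = 33.21; v² = 0.006561.
t = (33.21 − 0.13)/0.006561 = 5040 days (vs. the pure-advection estimate x/v = 5060 d).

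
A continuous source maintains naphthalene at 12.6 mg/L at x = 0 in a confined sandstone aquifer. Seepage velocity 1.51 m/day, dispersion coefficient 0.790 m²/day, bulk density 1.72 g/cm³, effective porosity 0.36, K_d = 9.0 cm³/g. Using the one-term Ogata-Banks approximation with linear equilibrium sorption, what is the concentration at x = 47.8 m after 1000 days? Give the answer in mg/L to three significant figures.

Retardation factor R = 1 + ρ_b·K_d/n = 1 + 1.72 × 9.0/0.36 = 44.00.
Sorption retards both mechanisms: v_R = v/R = 0.03432 m/day, D_R = D/R = 0.01795 m²/day.
v_R·t = 0.03432 × 1000 = 34.32 m; 2√(D_R t) = 8.473 m; argument = (47.8 − 34.32)/8.473 = 1.591.
C = C₀ × ½·erfc(1.591) = 12.6 × 0.01222 = 0.154 mg/L.

0.154 mg/L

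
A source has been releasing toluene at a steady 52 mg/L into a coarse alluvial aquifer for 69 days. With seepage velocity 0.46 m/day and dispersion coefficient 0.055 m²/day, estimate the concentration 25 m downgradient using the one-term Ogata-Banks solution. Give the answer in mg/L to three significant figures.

51.6 mg/L

For a continuous step input, C/C₀ ≈ ½·erfc((x−vt)/(2√(Dt))).
vt = 0.46 × 69 = 31.74 m and 2√(Dt) = 2√(0.055 × 69) = 3.896 m.
Argument (x−vt)/(2√(Dt)) = (25 − 31.74)/3.896 = -1.730; ½·erfc(-1.730) = 0.9928.
C = 52 × 0.9928 = 51.6 mg/L.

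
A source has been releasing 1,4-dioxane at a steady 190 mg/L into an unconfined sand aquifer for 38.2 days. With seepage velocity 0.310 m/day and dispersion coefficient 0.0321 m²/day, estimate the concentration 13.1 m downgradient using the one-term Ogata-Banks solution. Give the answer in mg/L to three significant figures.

40.1 mg/L

For a continuous step input, C/C₀ ≈ ½·erfc((x−vt)/(2√(Dt))).
vt = 0.310 × 38.2 = 11.842 m and 2√(Dt) = 2√(0.0321 × 38.2) = 2.215 m.
Argument (x−vt)/(2√(Dt)) = (13.1 − 11.842)/2.215 = 0.5679; ½·erfc(0.5679) = 0.2109.
C = 190 × 0.2109 = 40.1 mg/L.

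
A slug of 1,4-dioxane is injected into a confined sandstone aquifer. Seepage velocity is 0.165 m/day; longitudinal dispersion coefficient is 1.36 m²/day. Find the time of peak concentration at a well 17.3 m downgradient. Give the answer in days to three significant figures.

66.2 days

For the 1D instantaneous-source solution, setting ∂C/∂t = 0 at fixed x gives v²t² + 2Dt − x² = 0, so t = (√(D² + v²x²) − D)/v².
√(D² + v²x²) = √(1.36² + 0.165² × 17.3²) = 3.162; v² = 0.027225.
t = (3.162 − 1.36)/0.027225 = 66.2 days (vs. the pure-advection estimate x/v = 105 d).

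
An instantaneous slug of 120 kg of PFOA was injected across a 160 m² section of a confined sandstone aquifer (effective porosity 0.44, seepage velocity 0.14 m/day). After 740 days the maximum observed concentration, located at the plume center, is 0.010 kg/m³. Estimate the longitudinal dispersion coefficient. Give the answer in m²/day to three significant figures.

At the plume center C_max = M/(n_e·A·√(4πDt)), so D = M²/(4πt·(n_e·A·C_max)²).
n_e·A·C_max = 0.44 × 160 × 0.010 = 0.7040 kg/m.
D = 120²/(4π × 740 × 0.7040²) = 3.12 m²/day.

3.12 m²/day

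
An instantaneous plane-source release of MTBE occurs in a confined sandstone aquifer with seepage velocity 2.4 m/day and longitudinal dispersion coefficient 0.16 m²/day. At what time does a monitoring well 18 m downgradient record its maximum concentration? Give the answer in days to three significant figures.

7.47 days

For the 1D instantaneous-source solution, setting ∂C/∂t = 0 at fixed x gives v²t² + 2Dt − x² = 0, so t = (√(D² + v²x²) − D)/v².
√(D² + v²x²) = √(0.16² + 2.4² × 18²) = 43.20; v² = 5.76.
t = (43.20 − 0.16)/5.76 = 7.47 days (vs. the pure-advection estimate x/v = 7.50 d).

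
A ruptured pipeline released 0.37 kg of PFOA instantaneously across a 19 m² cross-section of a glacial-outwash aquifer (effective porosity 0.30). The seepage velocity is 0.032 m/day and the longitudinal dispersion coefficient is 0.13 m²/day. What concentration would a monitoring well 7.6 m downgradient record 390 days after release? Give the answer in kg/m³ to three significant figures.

For an instantaneous plane source, C(x,t) = M/(n_e·A·√(4πDt)) · exp(−(x−vt)²/(4Dt)), with n_e·A the pore (flow) area.
Plume center vt = 0.032 × 390 = 12.48 m, so the well at 7.6 m is 4.88 m upgradient of the peak.
√(4πDt) = 25.24 m, giving peak height M/(n_e·A·√(4πDt)) = 0.37/(0.30 × 19 × 25.24) = 0.002572 kg/m³.
(x−vt)²/(4Dt) = (-4.88)²/(4 × 0.13 × 390) = 0.1174; exp(−0.1174) = 0.8892.
C = 0.002572 × 0.8892 = 0.00229 kg/m³.

0.00229 kg/m³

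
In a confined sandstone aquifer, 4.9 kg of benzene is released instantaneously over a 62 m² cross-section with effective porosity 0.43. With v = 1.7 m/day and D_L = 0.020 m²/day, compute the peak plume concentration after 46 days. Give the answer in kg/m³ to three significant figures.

The peak of an instantaneous 1D plume sits at x = vt; there the Gaussian factor is 1 and C_max = M/(n_e·A·√(4πDt)), where n_e·A is the pore area the mass is dissolved in.
√(4πDt) = √(4π × 0.020 × 46) = 3.400 m, so C_max = 4.9/(0.43 × 62 × 3.400) = 0.0541 kg/m³.

0.0541 kg/m³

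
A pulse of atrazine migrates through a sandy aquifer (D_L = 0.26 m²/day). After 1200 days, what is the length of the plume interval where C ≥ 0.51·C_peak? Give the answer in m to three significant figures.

The plume is Gaussian with σ = √(2Dt) = √(2 × 0.26 × 1200) = 24.98 m.
C/C_peak = exp(−Δx²/(2σ²)) = 0.51 ⇒ Δx = σ·√(−2 ln 0.51) = 24.98 × 1.160 = 28.98 m.
Width = 2Δx = 58.0 m.

58.0 m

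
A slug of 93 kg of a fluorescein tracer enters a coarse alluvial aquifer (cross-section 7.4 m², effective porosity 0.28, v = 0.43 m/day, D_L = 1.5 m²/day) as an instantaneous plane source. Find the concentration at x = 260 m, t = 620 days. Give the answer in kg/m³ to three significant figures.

0.410 kg/m³

For an instantaneous plane source, C(x,t) = M/(n_e·A·√(4πDt)) · exp(−(x−vt)²/(4Dt)), with n_e·A the pore (flow) area.
Plume center vt = 0.43 × 620 = 266.6 m, so the well at 260 m is 6.6 m upgradient of the peak.
√(4πDt) = 108.1 m, giving peak height M/(n_e·A·√(4πDt)) = 93/(0.28 × 7.4 × 108.1) = 0.4152 kg/m³.
(x−vt)²/(4Dt) = (-6.6)²/(4 × 1.5 × 620) = 0.01171; exp(−0.01171) = 0.9884.
C = 0.4152 × 0.9884 = 0.410 kg/m³.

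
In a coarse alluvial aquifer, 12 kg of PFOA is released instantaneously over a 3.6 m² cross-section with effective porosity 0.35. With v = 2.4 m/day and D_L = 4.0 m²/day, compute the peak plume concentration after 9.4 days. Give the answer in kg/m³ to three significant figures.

The peak of an instantaneous 1D plume sits at x = vt; there the Gaussian factor is 1 and C_max = M/(n_e·A·√(4πDt)), where n_e·A is the pore area the mass is dissolved in.
√(4πDt) = √(4π × 4.0 × 9.4) = 21.74 m, so C_max = 12/(0.35 × 3.6 × 21.74) = 0.438 kg/m³.

0.438 kg/m³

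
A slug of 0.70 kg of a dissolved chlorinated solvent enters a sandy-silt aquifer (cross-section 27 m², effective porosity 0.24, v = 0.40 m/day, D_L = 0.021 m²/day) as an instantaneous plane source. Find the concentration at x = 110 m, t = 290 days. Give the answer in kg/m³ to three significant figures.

0.00282 kg/m³

For an instantaneous plane source, C(x,t) = M/(n_e·A·√(4πDt)) · exp(−(x−vt)²/(4Dt)), with n_e·A the pore (flow) area.
Plume center vt = 0.40 × 290 = 116 m, so the well at 110 m is 6 m upgradient of the peak.
√(4πDt) = 8.748 m, giving peak height M/(n_e·A·√(4πDt)) = 0.70/(0.24 × 27 × 8.748) = 0.01235 kg/m³.
(x−vt)²/(4Dt) = (-6)²/(4 × 0.021 × 290) = 1.478; exp(−1.478) = 0.2281.
C = 0.01235 × 0.2281 = 0.00282 kg/m³.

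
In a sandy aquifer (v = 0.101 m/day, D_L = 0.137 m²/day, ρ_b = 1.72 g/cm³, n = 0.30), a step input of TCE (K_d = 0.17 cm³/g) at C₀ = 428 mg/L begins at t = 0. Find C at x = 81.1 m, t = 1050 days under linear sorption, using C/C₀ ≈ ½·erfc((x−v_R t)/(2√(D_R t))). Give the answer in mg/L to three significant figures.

Retardation factor R = 1 + ρ_b·K_d/n = 1 + 1.72 × 0.17/0.30 = 1.975.
Sorption retards both mechanisms: v_R = v/R = 0.05114 m/day, D_R = D/R = 0.06937 m²/day.
v_R·t = 0.05114 × 1050 = 53.697 m; 2√(D_R t) = 17.07 m; argument = (81.1 − 53.697)/17.07 = 1.605.
C = C₀ × ½·erfc(1.605) = 428 × 0.01161 = 4.97 mg/L.

4.97 mg/L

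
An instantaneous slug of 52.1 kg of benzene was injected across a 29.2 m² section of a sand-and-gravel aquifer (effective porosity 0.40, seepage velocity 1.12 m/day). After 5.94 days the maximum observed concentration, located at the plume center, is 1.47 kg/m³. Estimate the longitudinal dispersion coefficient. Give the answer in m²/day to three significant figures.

0.123 m²/day

At the plume center C_max = M/(n_e·A·√(4πDt)), so D = M²/(4πt·(n_e·A·C_max)²).
n_e·A·C_max = 0.40 × 29.2 × 1.47 = 17.17 kg/m.
D = 52.1²/(4π × 5.94 × 17.17²) = 0.123 m²/day.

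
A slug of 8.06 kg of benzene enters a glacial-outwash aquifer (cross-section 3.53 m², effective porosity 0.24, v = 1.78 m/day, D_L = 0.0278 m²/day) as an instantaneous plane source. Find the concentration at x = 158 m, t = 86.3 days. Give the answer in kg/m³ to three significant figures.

For an instantaneous plane source, C(x,t) = M/(n_e·A·√(4πDt)) · exp(−(x−vt)²/(4Dt)), with n_e·A the pore (flow) area.
Plume center vt = 1.78 × 86.3 = 153.614 m, so the well at 158 m is 4.386 m downgradient of the peak.
√(4πDt) = 5.491 m, giving peak height M/(n_e·A·√(4πDt)) = 8.06/(0.24 × 3.53 × 5.491) = 1.733 kg/m³.
(x−vt)²/(4Dt) = (4.386)²/(4 × 0.0278 × 86.3) = 2.005; exp(−2.005) = 0.1347.
C = 1.733 × 0.1347 = 0.233 kg/m³.

0.233 kg/m³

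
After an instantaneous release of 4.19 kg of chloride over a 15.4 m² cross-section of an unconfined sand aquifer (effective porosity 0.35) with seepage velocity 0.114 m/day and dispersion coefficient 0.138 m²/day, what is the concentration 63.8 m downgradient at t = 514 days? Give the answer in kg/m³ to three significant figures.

For an instantaneous plane source, C(x,t) = M/(n_e·A·√(4πDt)) · exp(−(x−vt)²/(4Dt)), with n_e·A the pore (flow) area.
Plume center vt = 0.114 × 514 = 58.596 m, so the well at 63.8 m is 5.204 m downgradient of the peak.
√(4πDt) = 29.86 m, giving peak height M/(n_e·A·√(4πDt)) = 4.19/(0.35 × 15.4 × 29.86) = 0.02603 kg/m³.
(x−vt)²/(4Dt) = (5.204)²/(4 × 0.138 × 514) = 0.09545; exp(−0.09545) = 0.9090.
C = 0.02603 × 0.9090 = 0.0237 kg/m³.

0.0237 kg/m³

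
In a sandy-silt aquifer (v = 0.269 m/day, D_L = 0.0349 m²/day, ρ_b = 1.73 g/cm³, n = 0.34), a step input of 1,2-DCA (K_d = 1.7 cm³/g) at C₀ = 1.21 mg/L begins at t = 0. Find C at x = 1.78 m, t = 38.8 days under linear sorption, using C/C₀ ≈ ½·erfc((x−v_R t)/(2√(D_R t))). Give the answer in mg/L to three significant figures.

Retardation factor R = 1 + ρ_b·K_d/n = 1 + 1.73 × 1.7/0.34 = 9.650.
Sorption retards both mechanisms: v_R = v/R = 0.02788 m/day, D_R = D/R = 0.003617 m²/day.
v_R·t = 0.02788 × 38.8 = 1.081744 m; 2√(D_R t) = 0.7492 m; argument = (1.78 − 1.081744)/0.7492 = 0.9320.
C = C₀ × ½·erfc(0.9320) = 1.21 × 0.09374 = 0.113 mg/L.

0.113 mg/L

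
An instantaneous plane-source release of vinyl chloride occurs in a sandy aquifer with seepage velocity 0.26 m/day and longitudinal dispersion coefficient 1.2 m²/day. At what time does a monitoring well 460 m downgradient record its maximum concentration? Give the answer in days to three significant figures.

For the 1D instantaneous-source solution, setting ∂C/∂t = 0 at fixed x gives v²t² + 2Dt − x² = 0, so t = (√(D² + v²x²) − D)/v².
√(D² + v²x²) = √(1.2² + 0.26² × 460²) = 119.6; v² = 0.0676.
t = (119.6 − 1.2)/0.0676 = 1750 days (vs. the pure-advection estimate x/v = 1770 d).

1750 days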